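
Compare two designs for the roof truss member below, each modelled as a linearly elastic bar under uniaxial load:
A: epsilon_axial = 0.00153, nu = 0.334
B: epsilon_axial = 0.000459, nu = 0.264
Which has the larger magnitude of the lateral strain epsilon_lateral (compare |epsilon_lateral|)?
Model: a linearly elastic bar under uniaxial load, so epsilon_lateral = -nu·epsilon_axial (SI units).
  A: epsilon_lateral = -(0.334 × 0.00153) = -0.000511
  B: epsilon_lateral = -(0.264 × 0.000459) = -0.0001212
|epsilon_lateral|: A = 0.000511, B = 0.0001212, so A is larger in magnitude.
Final answer: A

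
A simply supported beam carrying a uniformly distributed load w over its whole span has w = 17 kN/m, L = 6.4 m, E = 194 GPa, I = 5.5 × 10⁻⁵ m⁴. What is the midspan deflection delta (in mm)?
Model: a simply supported beam carrying a uniformly distributed load w over its whole span, so delta = (5·w·L^4) / (384·E·I).
Convert to SI units:
  w = 17 kN/m = 17000 N/m
  E = 194 GPa = 1.94 × 10¹¹ Pa
Substitute:
  delta = (5 × 17000 × 6.4^4) / (384 × (1.94 × 10¹¹) × (5.5 × 10⁻⁵))
  delta = 0.03481 m
Convert: delta = 0.03481 m = 34.81 mm
Final answer: delta = 34.81 mm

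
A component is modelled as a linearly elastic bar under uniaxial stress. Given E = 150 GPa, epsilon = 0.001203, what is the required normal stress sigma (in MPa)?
Model: a linearly elastic bar under uniaxial stress, so epsilon = sigma / E.
Solve for sigma: sigma = epsilon·E.
Convert to SI units:
  E = 150 GPa = 1.5 × 10¹¹ Pa
Substitute:
  sigma = 0.001203 × (1.5 × 10¹¹)
  sigma = 1.805 × 10⁸ Pa
Convert: sigma = 1.805 × 10⁸ Pa = 180.5 MPa
Final answer: sigma = 180.5 MPa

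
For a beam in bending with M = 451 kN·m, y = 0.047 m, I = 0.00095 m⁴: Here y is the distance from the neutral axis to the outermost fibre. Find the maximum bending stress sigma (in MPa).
Model: a beam in bending, so sigma = (M·y) / I.
Convert to SI units:
  M = 451 kN·m = 451000 N·m
Substitute:
  sigma = (451000 × 0.047) / 0.00095
  sigma = 2.231 × 10⁷ Pa
Convert: sigma = 2.231 × 10⁷ Pa = 22.31 MPa
Final answer: sigma = 22.31 MPa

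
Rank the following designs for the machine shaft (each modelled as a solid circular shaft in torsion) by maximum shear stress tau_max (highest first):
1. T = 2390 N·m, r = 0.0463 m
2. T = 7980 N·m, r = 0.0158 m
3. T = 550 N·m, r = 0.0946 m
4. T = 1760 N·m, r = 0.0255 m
Model: a solid circular shaft in torsion, so tau_max = (2·T) / (π·r^3) (SI units).
  Case 1: tau_max = (2 × 2390) / (π × 0.0463^3) = 1.533 × 10⁷ Pa = 15.33 MPa
  Case 2: tau_max = (2 × 7980) / (π × 0.0158^3) = 1.288 × 10⁹ Pa = 1288 MPa
  Case 3: tau_max = (2 × 550) / (π × 0.0946^3) = 413600 Pa = 0.4136 MPa
  Case 4: tau_max = (2 × 1760) / (π × 0.0255^3) = 6.757 × 10⁷ Pa = 67.57 MPa
Ordering: 1288 MPa (case 2) > 67.57 MPa (case 4) > 15.33 MPa (case 1) > 0.4136 MPa (case 3)
Final answer: 2, 4, 1, 3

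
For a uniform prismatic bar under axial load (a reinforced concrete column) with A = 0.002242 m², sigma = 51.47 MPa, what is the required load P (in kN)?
Model: a uniform prismatic bar under axial load, so sigma = P / A.
Solve for P: P = sigma·A.
Convert to SI units:
  sigma = 51.47 MPa = 5.147 × 10⁷ Pa
Substitute:
  P = (5.147 × 10⁷) × 0.002242
  P = 115400 N
Convert: P = 115400 N = 115.4 kN
Final answer: P = 115.4 kN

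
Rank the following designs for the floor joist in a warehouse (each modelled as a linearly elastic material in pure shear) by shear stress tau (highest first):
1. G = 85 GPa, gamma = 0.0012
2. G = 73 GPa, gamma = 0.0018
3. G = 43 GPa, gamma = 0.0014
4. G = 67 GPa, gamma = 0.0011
Model: a linearly elastic material in pure shear, so tau = G·gamma (SI units).
  Case 1: tau = (8.5 × 10¹⁰) × 0.0012 = 1.02 × 10⁸ Pa = 102 MPa
  Case 2: tau = (7.3 × 10¹⁰) × 0.0018 = 1.314 × 10⁸ Pa = 131.4 MPa
  Case 3: tau = (4.3 × 10¹⁰) × 0.0014 = 6.02 × 10⁷ Pa = 60.2 MPa
  Case 4: tau = (6.7 × 10¹⁰) × 0.0011 = 7.37 × 10⁷ Pa = 73.7 MPa
Ordering: 131.4 MPa (case 2) > 102 MPa (case 1) > 73.7 MPa (case 4) > 60.2 MPa (case 3)
Final answer: 2, 1, 4, 3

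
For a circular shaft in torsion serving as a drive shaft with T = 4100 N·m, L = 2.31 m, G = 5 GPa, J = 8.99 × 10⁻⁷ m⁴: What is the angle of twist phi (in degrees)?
Model: a circular shaft in torsion, so phi = (T·L) / (G·J).
Convert to SI units:
  G = 5 GPa = 5 × 10⁹ Pa
Substitute:
  phi = (4100 × 2.31) / ((5 × 10⁹) × (8.99 × 10⁻⁷))
  phi = 2.107 rad
Convert to degrees: phi = 2.107 × 180/π = 120.7°
Final answer: phi = 120.7°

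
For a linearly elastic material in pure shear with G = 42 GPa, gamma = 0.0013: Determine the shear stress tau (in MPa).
Model: a linearly elastic material in pure shear, so tau = G·gamma.
Convert to SI units:
  G = 42 GPa = 4.2 × 10¹⁰ Pa
Substitute:
  tau = (4.2 × 10¹⁰) × 0.0013
  tau = 5.46 × 10⁷ Pa
Convert: tau = 5.46 × 10⁷ Pa = 54.6 MPa
Final answer: tau = 54.6 MPa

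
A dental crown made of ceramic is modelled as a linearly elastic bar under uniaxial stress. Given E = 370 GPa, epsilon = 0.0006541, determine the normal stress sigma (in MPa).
Model: a linearly elastic bar under uniaxial stress, so epsilon = sigma / E.
Solve for sigma: sigma = epsilon·E.
Convert to SI units:
  E = 370 GPa = 3.7 × 10¹¹ Pa
Substitute:
  sigma = 0.0006541 × (3.7 × 10¹¹)
  sigma = 2.42 × 10⁸ Pa
Convert: sigma = 2.42 × 10⁸ Pa = 242 MPa
Final answer: sigma = 242 MPa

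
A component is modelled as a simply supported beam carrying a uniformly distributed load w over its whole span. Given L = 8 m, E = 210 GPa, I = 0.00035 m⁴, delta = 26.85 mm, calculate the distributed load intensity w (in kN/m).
Model: a simply supported beam carrying a uniformly distributed load w over its whole span, so delta = (5·w·L^4) / (384·E·I).
Solve for w: w = (384·delta·E·I) / (5·L^4).
Convert to SI units:
  E = 210 GPa = 2.1 × 10¹¹ Pa
  delta = 26.85 mm = 0.02685 m
Substitute:
  w = (384 × 0.02685 × (2.1 × 10¹¹) × 0.00035) / (5 × 8^4)
  w = 37000 N/m
Convert: w = 37000 N/m = 37 kN/m
Final answer: w = 37 kN/m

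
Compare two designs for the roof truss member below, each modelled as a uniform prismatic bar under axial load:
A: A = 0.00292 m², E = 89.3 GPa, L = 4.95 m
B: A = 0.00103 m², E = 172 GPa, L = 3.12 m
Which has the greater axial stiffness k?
Model: a uniform prismatic bar under axial load, so k = (A·E) / L (SI units).
  A: k = (0.00292 × (8.93 × 10¹⁰)) / 4.95 = 5.268 × 10⁷ N/m = 52.68 MN/m
  B: k = (0.00103 × (1.72 × 10¹¹)) / 3.12 = 5.678 × 10⁷ N/m = 56.78 MN/m
56.78 MN/m > 52.68 MN/m, so B is larger.
Final answer: B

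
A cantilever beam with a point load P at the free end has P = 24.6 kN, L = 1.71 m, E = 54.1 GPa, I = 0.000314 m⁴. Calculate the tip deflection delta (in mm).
Model: a cantilever beam with a point load P at the free end, so delta = (P·L^3) / (3·E·I).
Convert to SI units:
  P = 24.6 kN = 24600 N
  E = 54.1 GPa = 5.41 × 10¹⁰ Pa
Substitute:
  delta = (24600 × 1.71^3) / (3 × (5.41 × 10¹⁰) × 0.000314)
  delta = 0.002414 m
Convert: delta = 0.002414 m = 2.414 mm
Final answer: delta = 2.414 mm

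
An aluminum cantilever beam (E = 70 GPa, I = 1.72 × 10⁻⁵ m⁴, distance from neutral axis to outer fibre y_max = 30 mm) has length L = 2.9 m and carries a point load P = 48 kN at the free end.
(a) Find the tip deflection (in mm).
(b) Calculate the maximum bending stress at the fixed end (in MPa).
(a) Tip deflection of a cantilever with an end point load: δ = P·L^3 / (3·E·I). Convert P = 48 kN = 48000 N, E = 70 GPa = 7 × 10¹⁰ Pa.
  δ = (48000 × 2.9^3) / (3 × (7 × 10¹⁰) × (1.72 × 10⁻⁵)) = 0.3241 m = 324.1 mm
(b) Maximum bending moment at the fixed end: M = P·L = 48000 × 2.9 = 139200 N·m. Convert y_max = 30 mm = 0.03 m.
  σ = M·y_max / I = (139200 × 0.03) / (1.72 × 10⁻⁵) = 2.428 × 10⁸ Pa = 242.8 MPa
Final answer: (a) δ = 324.1 mm, (b) σ = 242.8 MPa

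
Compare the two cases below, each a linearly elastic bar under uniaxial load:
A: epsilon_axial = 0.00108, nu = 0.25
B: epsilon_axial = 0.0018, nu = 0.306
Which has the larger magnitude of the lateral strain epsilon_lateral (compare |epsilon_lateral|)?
Model: a linearly elastic bar under uniaxial load, so epsilon_lateral = -nu·epsilon_axial (SI units).
  A: epsilon_lateral = -(0.25 × 0.00108) = -0.00027
  B: epsilon_lateral = -(0.306 × 0.0018) = -0.0005508
|epsilon_lateral|: A = 0.00027, B = 0.0005508, so B is larger in magnitude.
Final answer: B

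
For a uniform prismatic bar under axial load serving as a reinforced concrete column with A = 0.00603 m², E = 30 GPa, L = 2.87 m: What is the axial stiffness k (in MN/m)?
Model: a uniform prismatic bar under axial load, so k = (A·E) / L.
Convert to SI units:
  E = 30 GPa = 3 × 10¹⁰ Pa
Substitute:
  k = (0.00603 × (3 × 10¹⁰)) / 2.87
  k = 6.303 × 10⁷ N/m
Convert: k = 6.303 × 10⁷ N/m = 63.03 MN/m
Final answer: k = 63.03 MN/m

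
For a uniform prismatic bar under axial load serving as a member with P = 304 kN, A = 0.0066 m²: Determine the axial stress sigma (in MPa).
Model: a uniform prismatic bar under axial load, so sigma = P / A.
Convert to SI units:
  P = 304 kN = 304000 N
Substitute:
  sigma = 304000 / 0.0066
  sigma = 4.606 × 10⁷ Pa
Convert: sigma = 4.606 × 10⁷ Pa = 46.06 MPa
Final answer: sigma = 46.06 MPa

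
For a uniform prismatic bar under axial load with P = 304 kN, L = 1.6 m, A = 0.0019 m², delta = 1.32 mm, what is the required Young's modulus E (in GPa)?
Model: a uniform prismatic bar under axial load, so delta = (P·L) / (A·E).
Solve for E: E = (P·L) / (delta·A).
Convert to SI units:
  P = 304 kN = 304000 N
  delta = 1.32 mm = 0.00132 m
Substitute:
  E = (304000 × 1.6) / (0.00132 × 0.0019)
  E = 1.939 × 10¹¹ Pa
Convert: E = 1.939 × 10¹¹ Pa = 193.9 GPa
Final answer: E = 193.9 GPa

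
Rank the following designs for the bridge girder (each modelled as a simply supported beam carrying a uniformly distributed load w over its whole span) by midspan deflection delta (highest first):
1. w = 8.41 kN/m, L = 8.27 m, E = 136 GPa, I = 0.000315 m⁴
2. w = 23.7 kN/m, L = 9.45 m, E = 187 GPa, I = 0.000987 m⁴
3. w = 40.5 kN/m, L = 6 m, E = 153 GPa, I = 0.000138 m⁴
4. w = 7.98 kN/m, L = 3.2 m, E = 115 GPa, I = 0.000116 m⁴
Model: a simply supported beam carrying a uniformly distributed load w over its whole span, so delta = (5·w·L^4) / (384·E·I) (SI units).
  Case 1: delta = (5 × 8410 × 8.27^4) / (384 × (1.36 × 10¹¹) × 0.000315) = 0.01196 m = 11.96 mm
  Case 2: delta = (5 × 23700 × 9.45^4) / (384 × (1.87 × 10¹¹) × 0.000987) = 0.01333 m = 13.33 mm
  Case 3: delta = (5 × 40500 × 6^4) / (384 × (1.53 × 10¹¹) × 0.000138) = 0.03237 m = 32.37 mm
  Case 4: delta = (5 × 7980 × 3.2^4) / (384 × (1.15 × 10¹¹) × 0.000116) = 0.0008167 m = 0.8167 mm
Ordering: 32.37 mm (case 3) > 13.33 mm (case 2) > 11.96 mm (case 1) > 0.8167 mm (case 4)
Final answer: 3, 2, 1, 4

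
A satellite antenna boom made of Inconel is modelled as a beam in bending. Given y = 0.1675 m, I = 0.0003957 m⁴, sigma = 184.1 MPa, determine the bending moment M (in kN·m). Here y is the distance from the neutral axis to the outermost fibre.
Model: a beam in bending, so sigma = (M·y) / I.
Solve for M: M = (sigma·I) / y.
Convert to SI units:
  sigma = 184.1 MPa = 1.841 × 10⁸ Pa
Substitute:
  M = ((1.841 × 10⁸) × 0.0003957) / 0.1675
  M = 434900 N·m
Convert: M = 434900 N·m = 434.9 kN·m
Final answer: M = 434.9 kN·m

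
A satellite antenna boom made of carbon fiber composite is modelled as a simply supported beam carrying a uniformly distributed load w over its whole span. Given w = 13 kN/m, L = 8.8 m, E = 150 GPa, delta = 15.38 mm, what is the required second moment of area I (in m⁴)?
Model: a simply supported beam carrying a uniformly distributed load w over its whole span, so delta = (5·w·L^4) / (384·E·I).
Solve for I: I = (5·w·L^4) / (384·delta·E).
Convert to SI units:
  w = 13 kN/m = 13000 N/m
  E = 150 GPa = 1.5 × 10¹¹ Pa
  delta = 15.38 mm = 0.01538 m
Substitute:
  I = (5 × 13000 × 8.8^4) / (384 × 0.01538 × (1.5 × 10¹¹))
  I = 0.00044 m⁴
Final answer: I = 0.00044 m⁴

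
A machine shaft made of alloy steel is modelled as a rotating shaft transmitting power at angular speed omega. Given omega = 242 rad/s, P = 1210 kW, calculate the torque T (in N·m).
Model: a rotating shaft transmitting power at angular speed omega, so P = T·omega.
Solve for T: T = P / omega.
Convert to SI units:
  P = 1210 kW = 1.21 × 10⁶ W
Substitute:
  T = (1.21 × 10⁶) / 242
  T = 5000 N·m
Final answer: T = 5000 N·m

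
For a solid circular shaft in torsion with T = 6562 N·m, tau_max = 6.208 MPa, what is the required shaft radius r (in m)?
Model: a solid circular shaft in torsion, so tau_max = (2·T) / (π·r^3).
Solve for r: r = ((2·T) / (π·tau_max))^(1/3).
Convert to SI units:
  tau_max = 6.208 MPa = 6.208 × 10⁶ Pa
Substitute:
  r = ((2 × 6562) / (π × (6.208 × 10⁶)))^(1/3)
  r = 0.08763 m
Final answer: r = 0.08763 m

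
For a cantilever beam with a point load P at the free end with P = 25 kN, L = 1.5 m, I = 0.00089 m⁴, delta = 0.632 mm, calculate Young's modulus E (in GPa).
Model: a cantilever beam with a point load P at the free end, so delta = (P·L^3) / (3·E·I).
Solve for E: E = (P·L^3) / (3·delta·I).
Convert to SI units:
  P = 25 kN = 25000 N
  delta = 0.632 mm = 0.000632 m
Substitute:
  E = (25000 × 1.5^3) / (3 × 0.000632 × 0.00089)
  E = 5 × 10¹⁰ Pa
Convert: E = 5 × 10¹⁰ Pa = 50 GPa
Final answer: E = 50 GPa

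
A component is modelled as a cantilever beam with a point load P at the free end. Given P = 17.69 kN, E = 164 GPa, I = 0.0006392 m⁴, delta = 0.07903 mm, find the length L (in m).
Model: a cantilever beam with a point load P at the free end, so delta = (P·L^3) / (3·E·I).
Solve for L: L = ((3·delta·E·I) / P)^(1/3).
Convert to SI units:
  P = 17.69 kN = 17690 N
  E = 164 GPa = 1.64 × 10¹¹ Pa
  delta = 0.07903 mm = 7.903 × 10⁻⁵ m
Substitute:
  L = ((3 × (7.903 × 10⁻⁵) × (1.64 × 10¹¹) × 0.0006392) / 17690)^(1/3)
  L = 1.12 m
Final answer: L = 1.12 m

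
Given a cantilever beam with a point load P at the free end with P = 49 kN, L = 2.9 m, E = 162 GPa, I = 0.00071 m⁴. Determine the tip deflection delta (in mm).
Model: a cantilever beam with a point load P at the free end, so delta = (P·L^3) / (3·E·I).
Convert to SI units:
  P = 49 kN = 49000 N
  E = 162 GPa = 1.62 × 10¹¹ Pa
Substitute:
  delta = (49000 × 2.9^3) / (3 × (1.62 × 10¹¹) × 0.00071)
  delta = 0.003463 m
Convert: delta = 0.003463 m = 3.463 mm
Final answer: delta = 3.463 mm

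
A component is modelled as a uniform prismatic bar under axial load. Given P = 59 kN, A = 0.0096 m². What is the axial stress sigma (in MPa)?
Model: a uniform prismatic bar under axial load, so sigma = P / A.
Convert to SI units:
  P = 59 kN = 59000 N
Substitute:
  sigma = 59000 / 0.0096
  sigma = 6.146 × 10⁶ Pa
Convert: sigma = 6.146 × 10⁶ Pa = 6.146 MPa
Final answer: sigma = 6.146 MPa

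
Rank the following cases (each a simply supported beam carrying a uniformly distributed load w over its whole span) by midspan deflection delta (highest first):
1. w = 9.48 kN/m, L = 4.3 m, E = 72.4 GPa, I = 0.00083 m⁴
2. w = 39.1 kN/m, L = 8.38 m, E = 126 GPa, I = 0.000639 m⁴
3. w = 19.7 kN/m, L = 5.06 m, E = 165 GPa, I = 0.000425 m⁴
Model: a simply supported beam carrying a uniformly distributed load w over its whole span, so delta = (5·w·L^4) / (384·E·I) (SI units).
  Case 1: delta = (5 × 9480 × 4.3^4) / (384 × (7.24 × 10¹⁰) × 0.00083) = 0.0007023 m = 0.7023 mm
  Case 2: delta = (5 × 39100 × 8.38^4) / (384 × (1.26 × 10¹¹) × 0.000639) = 0.03118 m = 31.18 mm
  Case 3: delta = (5 × 19700 × 5.06^4) / (384 × (1.65 × 10¹¹) × 0.000425) = 0.002398 m = 2.398 mm
Ordering: 31.18 mm (case 2) > 2.398 mm (case 3) > 0.7023 mm (case 1)
Final answer: 2, 3, 1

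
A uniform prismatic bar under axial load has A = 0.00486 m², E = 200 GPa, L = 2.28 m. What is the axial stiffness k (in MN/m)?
Model: a uniform prismatic bar under axial load, so k = (A·E) / L.
Convert to SI units:
  E = 200 GPa = 2 × 10¹¹ Pa
Substitute:
  k = (0.00486 × (2 × 10¹¹)) / 2.28
  k = 4.263 × 10⁸ N/m
Convert: k = 4.263 × 10⁸ N/m = 426.3 MN/m
Final answer: k = 426.3 MN/m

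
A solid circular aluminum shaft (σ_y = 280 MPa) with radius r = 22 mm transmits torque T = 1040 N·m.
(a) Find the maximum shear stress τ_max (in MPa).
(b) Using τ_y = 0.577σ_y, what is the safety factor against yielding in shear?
(a) For a solid circular shaft, τ_max = T·r/J with J = π·r^4/2, i.e. τ_max = 2·T / (π·r^3). Convert r = 22 mm = 0.022 m.
  τ_max = (2 × 1040) / (π × 0.022^3) = 6.218 × 10⁷ Pa = 62.18 MPa
(b) τ_y = 0.577 × 280 = 161.56 MPa
  SF = τ_y/τ_max = 161.56 / 62.18 = 2.598
Final answer: (a) τ_max = 62.18 MPa, (b) SF = 2.598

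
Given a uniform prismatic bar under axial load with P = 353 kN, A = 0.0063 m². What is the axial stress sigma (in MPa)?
Model: a uniform prismatic bar under axial load, so sigma = P / A.
Convert to SI units:
  P = 353 kN = 353000 N
Substitute:
  sigma = 353000 / 0.0063
  sigma = 5.603 × 10⁷ Pa
Convert: sigma = 5.603 × 10⁷ Pa = 56.03 MPa
Final answer: sigma = 56.03 MPa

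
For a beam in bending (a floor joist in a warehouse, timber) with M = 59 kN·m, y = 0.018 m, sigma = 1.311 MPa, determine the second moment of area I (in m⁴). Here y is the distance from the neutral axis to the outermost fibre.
Model: a beam in bending, so sigma = (M·y) / I.
Solve for I: I = (M·y) / sigma.
Convert to SI units:
  M = 59 kN·m = 59000 N·m
  sigma = 1.311 MPa = 1.311 × 10⁶ Pa
Substitute:
  I = (59000 × 0.018) / (1.311 × 10⁶)
  I = 0.0008101 m⁴
Final answer: I = 0.0008101 m⁴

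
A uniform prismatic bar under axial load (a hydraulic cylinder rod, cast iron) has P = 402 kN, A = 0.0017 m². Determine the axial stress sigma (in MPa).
Model: a uniform prismatic bar under axial load, so sigma = P / A.
Convert to SI units:
  P = 402 kN = 402000 N
Substitute:
  sigma = 402000 / 0.0017
  sigma = 2.365 × 10⁸ Pa
Convert: sigma = 2.365 × 10⁸ Pa = 236.5 MPa
Final answer: sigma = 236.5 MPa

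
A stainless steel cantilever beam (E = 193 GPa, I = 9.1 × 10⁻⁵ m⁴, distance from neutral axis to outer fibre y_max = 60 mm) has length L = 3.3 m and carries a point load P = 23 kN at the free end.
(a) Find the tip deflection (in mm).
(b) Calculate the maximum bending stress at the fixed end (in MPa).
(a) Tip deflection of a cantilever with an end point load: δ = P·L^3 / (3·E·I). Convert P = 23 kN = 23000 N, E = 193 GPa = 1.93 × 10¹¹ Pa.
  δ = (23000 × 3.3^3) / (3 × (1.93 × 10¹¹) × (9.1 × 10⁻⁵)) = 0.01569 m = 15.69 mm
(b) Maximum bending moment at the fixed end: M = P·L = 23000 × 3.3 = 75900 N·m. Convert y_max = 60 mm = 0.06 m.
  σ = M·y_max / I = (75900 × 0.06) / (9.1 × 10⁻⁵) = 5.004 × 10⁷ Pa = 50.04 MPa
Final answer: (a) δ = 15.69 mm, (b) σ = 50.04 MPa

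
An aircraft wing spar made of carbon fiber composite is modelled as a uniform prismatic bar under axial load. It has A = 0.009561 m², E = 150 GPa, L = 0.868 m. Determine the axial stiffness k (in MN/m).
Model: a uniform prismatic bar under axial load, so k = (A·E) / L.
Convert to SI units:
  E = 150 GPa = 1.5 × 10¹¹ Pa
Substitute:
  k = (0.009561 × (1.5 × 10¹¹)) / 0.868
  k = 1.652 × 10⁹ N/m
Convert: k = 1.652 × 10⁹ N/m = 1652 MN/m
Final answer: k = 1652 MN/m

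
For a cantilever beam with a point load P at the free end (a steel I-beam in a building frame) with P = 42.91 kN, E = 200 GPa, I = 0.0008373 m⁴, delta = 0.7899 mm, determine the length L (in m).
Model: a cantilever beam with a point load P at the free end, so delta = (P·L^3) / (3·E·I).
Solve for L: L = ((3·delta·E·I) / P)^(1/3).
Convert to SI units:
  P = 42.91 kN = 42910 N
  E = 200 GPa = 2 × 10¹¹ Pa
  delta = 0.7899 mm = 0.0007899 m
Substitute:
  L = ((3 × 0.0007899 × (2 × 10¹¹) × 0.0008373) / 42910)^(1/3)
  L = 2.099 m
Final answer: L = 2.099 m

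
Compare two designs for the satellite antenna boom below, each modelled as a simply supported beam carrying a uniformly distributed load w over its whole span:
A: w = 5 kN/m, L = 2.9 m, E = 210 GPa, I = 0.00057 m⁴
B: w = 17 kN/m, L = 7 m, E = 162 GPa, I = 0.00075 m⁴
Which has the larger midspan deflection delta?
Model: a simply supported beam carrying a uniformly distributed load w over its whole span, so delta = (5·w·L^4) / (384·E·I) (SI units).
  A: delta = (5 × 5000 × 2.9^4) / (384 × (2.1 × 10¹¹) × 0.00057) = 3.847 × 10⁻⁵ m = 0.03847 mm
  B: delta = (5 × 17000 × 7^4) / (384 × (1.62 × 10¹¹) × 0.00075) = 0.004374 m = 4.374 mm
4.374 mm > 0.03847 mm, so B is larger.
Final answer: B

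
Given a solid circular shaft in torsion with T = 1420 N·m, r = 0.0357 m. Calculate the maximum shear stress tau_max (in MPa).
Model: a solid circular shaft in torsion, so tau_max = (2·T) / (π·r^3).
Substitute:
  tau_max = (2 × 1420) / (π × 0.0357^3)
  tau_max = 1.987 × 10⁷ Pa
Convert: tau_max = 1.987 × 10⁷ Pa = 19.87 MPa
Final answer: tau_max = 19.87 MPa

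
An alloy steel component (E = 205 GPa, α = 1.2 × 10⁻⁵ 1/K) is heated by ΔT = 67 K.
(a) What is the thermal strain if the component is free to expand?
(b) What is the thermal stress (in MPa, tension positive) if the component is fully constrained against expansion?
(a) Free thermal strain ε_th = α·ΔT = (1.2 × 10⁻⁵) × 67 = 0.000804
(b) Fully constrained, the expansion is suppressed, so σ = -E·α·ΔT. Convert E = 205 GPa = 2.05 × 10¹¹ Pa.
  σ = -(2.05 × 10¹¹) × (1.2 × 10⁻⁵) × 67 = -1.648 × 10⁸ Pa = -164.8 MPa (compressive)
Final answer: (a) ε_th = 0.000804, (b) σ = -164.8 MPa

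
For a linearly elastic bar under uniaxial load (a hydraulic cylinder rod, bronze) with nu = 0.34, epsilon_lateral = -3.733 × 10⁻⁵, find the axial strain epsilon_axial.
Model: a linearly elastic bar under uniaxial load, so epsilon_lateral = -nu·epsilon_axial.
Solve for epsilon_axial: epsilon_axial = -epsilon_lateral / nu.
Substitute:
  epsilon_axial = -(-3.733 × 10⁻⁵) / 0.34
  epsilon_axial = 0.0001098
Final answer: epsilon_axial = 0.0001098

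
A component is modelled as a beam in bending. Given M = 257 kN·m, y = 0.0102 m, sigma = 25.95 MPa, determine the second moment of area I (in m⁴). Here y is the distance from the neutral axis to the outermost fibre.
Model: a beam in bending, so sigma = (M·y) / I.
Solve for I: I = (M·y) / sigma.
Convert to SI units:
  M = 257 kN·m = 257000 N·m
  sigma = 25.95 MPa = 2.595 × 10⁷ Pa
Substitute:
  I = (257000 × 0.0102) / (2.595 × 10⁷)
  I = 0.000101 m⁴
Final answer: I = 0.000101 m⁴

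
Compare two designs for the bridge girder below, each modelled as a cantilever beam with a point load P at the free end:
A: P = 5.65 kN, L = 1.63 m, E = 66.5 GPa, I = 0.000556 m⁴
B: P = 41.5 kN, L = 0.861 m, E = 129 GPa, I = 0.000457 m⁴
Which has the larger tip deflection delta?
Model: a cantilever beam with a point load P at the free end, so delta = (P·L^3) / (3·E·I) (SI units).
  A: delta = (5650 × 1.63^3) / (3 × (6.65 × 10¹⁰) × 0.000556) = 0.0002206 m = 0.2206 mm
  B: delta = (41500 × 0.861^3) / (3 × (1.29 × 10¹¹) × 0.000457) = 0.0001498 m = 0.1498 mm
0.2206 mm > 0.1498 mm, so A is larger.
Final answer: A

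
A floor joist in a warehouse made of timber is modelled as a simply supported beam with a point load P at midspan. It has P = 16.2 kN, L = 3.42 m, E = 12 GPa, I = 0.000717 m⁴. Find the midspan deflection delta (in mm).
Model: a simply supported beam with a point load P at midspan, so delta = (P·L^3) / (48·E·I).
Convert to SI units:
  P = 16.2 kN = 16200 N
  E = 12 GPa = 1.2 × 10¹⁰ Pa
Substitute:
  delta = (16200 × 3.42^3) / (48 × (1.2 × 10¹⁰) × 0.000717)
  delta = 0.001569 m
Convert: delta = 0.001569 m = 1.569 mm
Final answer: delta = 1.569 mm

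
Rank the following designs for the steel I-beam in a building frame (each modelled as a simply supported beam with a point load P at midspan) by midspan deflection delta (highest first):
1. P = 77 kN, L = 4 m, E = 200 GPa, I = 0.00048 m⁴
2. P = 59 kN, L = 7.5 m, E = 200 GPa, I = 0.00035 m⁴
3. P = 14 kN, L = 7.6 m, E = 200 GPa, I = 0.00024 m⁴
Model: a simply supported beam with a point load P at midspan, so delta = (P·L^3) / (48·E·I) (SI units).
  Case 1: delta = (77000 × 4^3) / (48 × (2 × 10¹¹) × 0.00048) = 0.001069 m = 1.069 mm
  Case 2: delta = (59000 × 7.5^3) / (48 × (2 × 10¹¹) × 0.00035) = 0.007408 m = 7.408 mm
  Case 3: delta = (14000 × 7.6^3) / (48 × (2 × 10¹¹) × 0.00024) = 0.002667 m = 2.667 mm
Ordering: 7.408 mm (case 2) > 2.667 mm (case 3) > 1.069 mm (case 1)
Final answer: 2, 3, 1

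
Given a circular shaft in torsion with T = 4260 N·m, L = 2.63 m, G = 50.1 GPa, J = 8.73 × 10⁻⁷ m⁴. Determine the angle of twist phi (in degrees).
Model: a circular shaft in torsion, so phi = (T·L) / (G·J).
Convert to SI units:
  G = 50.1 GPa = 5.01 × 10¹⁰ Pa
Substitute:
  phi = (4260 × 2.63) / ((5.01 × 10¹⁰) × (8.73 × 10⁻⁷))
  phi = 0.2562 rad
Convert to degrees: phi = 0.2562 × 180/π = 14.68°
Final answer: phi = 14.68°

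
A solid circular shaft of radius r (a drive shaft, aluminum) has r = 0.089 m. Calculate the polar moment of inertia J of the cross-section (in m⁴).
Model: a solid circular shaft of radius r, so J = (π·r^4) / 2.
Substitute:
  J = (π × 0.089^4) / 2
  J = 9.856 × 10⁻⁵ m⁴
Final answer: J = 9.856 × 10⁻⁵ m⁴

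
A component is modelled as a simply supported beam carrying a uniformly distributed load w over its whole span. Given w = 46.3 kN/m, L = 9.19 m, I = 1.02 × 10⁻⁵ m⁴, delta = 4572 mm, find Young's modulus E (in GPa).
Model: a simply supported beam carrying a uniformly distributed load w over its whole span, so delta = (5·w·L^4) / (384·E·I).
Solve for E: E = (5·w·L^4) / (384·delta·I).
Convert to SI units:
  w = 46.3 kN/m = 46300 N/m
  delta = 4572 mm = 4.572 m
Substitute:
  E = (5 × 46300 × 9.19^4) / (384 × 4.572 × (1.02 × 10⁻⁵))
  E = 9.221 × 10¹⁰ Pa
Convert: E = 9.221 × 10¹⁰ Pa = 92.21 GPa
Final answer: E = 92.21 GPa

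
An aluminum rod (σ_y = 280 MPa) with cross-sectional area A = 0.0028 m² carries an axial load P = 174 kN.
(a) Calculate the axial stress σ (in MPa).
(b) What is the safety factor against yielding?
(a) Axial stress σ = P/A. Convert P = 174 kN = 174000 N.
  σ = 174000 / 0.0028 = 6.214 × 10⁷ Pa = 62.14 MPa
(b) Safety factor SF = σ_y/σ = 280 / 62.14 = 4.506
Final answer: (a) σ = 62.14 MPa, (b) SF = 4.506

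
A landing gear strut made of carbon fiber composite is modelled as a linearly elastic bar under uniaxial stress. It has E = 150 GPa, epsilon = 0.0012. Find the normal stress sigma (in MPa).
Model: a linearly elastic bar under uniaxial stress, so sigma = E·epsilon.
Convert to SI units:
  E = 150 GPa = 1.5 × 10¹¹ Pa
Substitute:
  sigma = (1.5 × 10¹¹) × 0.0012
  sigma = 1.8 × 10⁸ Pa
Convert: sigma = 1.8 × 10⁸ Pa = 180 MPa
Final answer: sigma = 180 MPa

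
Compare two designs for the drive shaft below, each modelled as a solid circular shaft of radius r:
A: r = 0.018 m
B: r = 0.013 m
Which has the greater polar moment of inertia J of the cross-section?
Model: a solid circular shaft of radius r, so J = (π·r^4) / 2 (SI units).
  A: J = (π × 0.018^4) / 2 = 1.649 × 10⁻⁷ m⁴
  B: J = (π × 0.013^4) / 2 = 4.486 × 10⁻⁸ m⁴
1.649 × 10⁻⁷ m⁴ > 4.486 × 10⁻⁸ m⁴, so A is larger.
Final answer: A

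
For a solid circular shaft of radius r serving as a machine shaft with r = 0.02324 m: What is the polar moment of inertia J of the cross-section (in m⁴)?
Model: a solid circular shaft of radius r, so J = (π·r^4) / 2.
Substitute:
  J = (π × 0.02324^4) / 2
  J = 4.582 × 10⁻⁷ m⁴
Final answer: J = 4.582 × 10⁻⁷ m⁴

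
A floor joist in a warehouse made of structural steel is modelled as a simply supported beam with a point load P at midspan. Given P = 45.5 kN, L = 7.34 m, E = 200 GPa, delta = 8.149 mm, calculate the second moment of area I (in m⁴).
Model: a simply supported beam with a point load P at midspan, so delta = (P·L^3) / (48·E·I).
Solve for I: I = (P·L^3) / (48·delta·E).
Convert to SI units:
  P = 45.5 kN = 45500 N
  E = 200 GPa = 2 × 10¹¹ Pa
  delta = 8.149 mm = 0.008149 m
Substitute:
  I = (45500 × 7.34^3) / (48 × 0.008149 × (2 × 10¹¹))
  I = 0.00023 m⁴
Final answer: I = 0.00023 m⁴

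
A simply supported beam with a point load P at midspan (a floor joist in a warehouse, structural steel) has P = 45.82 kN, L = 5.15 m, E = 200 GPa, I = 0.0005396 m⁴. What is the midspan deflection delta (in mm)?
Model: a simply supported beam with a point load P at midspan, so delta = (P·L^3) / (48·E·I).
Convert to SI units:
  P = 45.82 kN = 45820 N
  E = 200 GPa = 2 × 10¹¹ Pa
Substitute:
  delta = (45820 × 5.15^3) / (48 × (2 × 10¹¹) × 0.0005396)
  delta = 0.001208 m
Convert: delta = 0.001208 m = 1.208 mm
Final answer: delta = 1.208 mm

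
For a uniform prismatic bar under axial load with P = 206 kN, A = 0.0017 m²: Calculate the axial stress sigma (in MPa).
Model: a uniform prismatic bar under axial load, so sigma = P / A.
Convert to SI units:
  P = 206 kN = 206000 N
Substitute:
  sigma = 206000 / 0.0017
  sigma = 1.212 × 10⁸ Pa
Convert: sigma = 1.212 × 10⁸ Pa = 121.2 MPa
Final answer: sigma = 121.2 MPa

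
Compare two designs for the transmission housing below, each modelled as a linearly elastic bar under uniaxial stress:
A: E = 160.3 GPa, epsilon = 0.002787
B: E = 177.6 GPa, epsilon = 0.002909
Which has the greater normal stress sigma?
Model: a linearly elastic bar under uniaxial stress, so sigma = E·epsilon (SI units).
  A: sigma = (1.603 × 10¹¹) × 0.002787 = 4.468 × 10⁸ Pa = 446.8 MPa
  B: sigma = (1.776 × 10¹¹) × 0.002909 = 5.166 × 10⁸ Pa = 516.6 MPa
516.6 MPa > 446.8 MPa, so B is larger.
Final answer: B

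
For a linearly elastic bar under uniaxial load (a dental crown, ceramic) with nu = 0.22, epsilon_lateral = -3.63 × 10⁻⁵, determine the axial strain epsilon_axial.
Model: a linearly elastic bar under uniaxial load, so epsilon_lateral = -nu·epsilon_axial.
Solve for epsilon_axial: epsilon_axial = -epsilon_lateral / nu.
Substitute:
  epsilon_axial = -(-3.63 × 10⁻⁵) / 0.22
  epsilon_axial = 0.000165
Final answer: epsilon_axial = 0.000165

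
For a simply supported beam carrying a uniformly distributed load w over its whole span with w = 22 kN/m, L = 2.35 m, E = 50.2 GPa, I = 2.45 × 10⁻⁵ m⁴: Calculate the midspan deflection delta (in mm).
Model: a simply supported beam carrying a uniformly distributed load w over its whole span, so delta = (5·w·L^4) / (384·E·I).
Convert to SI units:
  w = 22 kN/m = 22000 N/m
  E = 50.2 GPa = 5.02 × 10¹⁰ Pa
Substitute:
  delta = (5 × 22000 × 2.35^4) / (384 × (5.02 × 10¹⁰) × (2.45 × 10⁻⁵))
  delta = 0.007103 m
Convert: delta = 0.007103 m = 7.103 mm
Final answer: delta = 7.103 mm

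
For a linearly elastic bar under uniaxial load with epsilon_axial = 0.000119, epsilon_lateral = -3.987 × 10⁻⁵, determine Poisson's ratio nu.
Model: a linearly elastic bar under uniaxial load, so epsilon_lateral = -nu·epsilon_axial.
Solve for nu: nu = -epsilon_lateral / epsilon_axial.
Substitute:
  nu = -(-3.987 × 10⁻⁵) / 0.000119
  nu = 0.335
Final answer: nu = 0.335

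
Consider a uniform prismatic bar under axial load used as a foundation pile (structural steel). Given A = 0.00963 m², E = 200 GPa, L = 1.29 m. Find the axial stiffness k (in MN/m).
Model: a uniform prismatic bar under axial load, so k = (A·E) / L.
Convert to SI units:
  E = 200 GPa = 2 × 10¹¹ Pa
Substitute:
  k = (0.00963 × (2 × 10¹¹)) / 1.29
  k = 1.493 × 10⁹ N/m
Convert: k = 1.493 × 10⁹ N/m = 1493 MN/m
Final answer: k = 1493 MN/m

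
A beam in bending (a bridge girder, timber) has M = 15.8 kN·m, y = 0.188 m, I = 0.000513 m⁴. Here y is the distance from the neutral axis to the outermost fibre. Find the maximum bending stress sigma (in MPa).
Model: a beam in bending, so sigma = (M·y) / I.
Convert to SI units:
  M = 15.8 kN·m = 15800 N·m
Substitute:
  sigma = (15800 × 0.188) / 0.000513
  sigma = 5.79 × 10⁶ Pa
Convert: sigma = 5.79 × 10⁶ Pa = 5.79 MPa
Final answer: sigma = 5.79 MPa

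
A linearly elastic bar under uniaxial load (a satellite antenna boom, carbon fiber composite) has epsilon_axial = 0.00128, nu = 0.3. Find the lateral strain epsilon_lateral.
Model: a linearly elastic bar under uniaxial load, so epsilon_lateral = -nu·epsilon_axial.
Substitute:
  epsilon_lateral = -(0.3 × 0.00128)
  epsilon_lateral = -0.000384
Final answer: epsilon_lateral = -0.000384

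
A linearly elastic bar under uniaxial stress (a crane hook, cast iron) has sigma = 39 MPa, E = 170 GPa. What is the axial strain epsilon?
Model: a linearly elastic bar under uniaxial stress, so epsilon = sigma / E.
Convert to SI units:
  sigma = 39 MPa = 3.9 × 10⁷ Pa
  E = 170 GPa = 1.7 × 10¹¹ Pa
Substitute:
  epsilon = (3.9 × 10⁷) / (1.7 × 10¹¹)
  epsilon = 0.0002294
Final answer: epsilon = 0.0002294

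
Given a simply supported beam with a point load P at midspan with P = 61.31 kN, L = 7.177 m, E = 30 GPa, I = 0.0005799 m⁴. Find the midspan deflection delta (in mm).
Model: a simply supported beam with a point load P at midspan, so delta = (P·L^3) / (48·E·I).
Convert to SI units:
  P = 61.31 kN = 61310 N
  E = 30 GPa = 3 × 10¹⁰ Pa
Substitute:
  delta = (61310 × 7.177^3) / (48 × (3 × 10¹⁰) × 0.0005799)
  delta = 0.02714 m
Convert: delta = 0.02714 m = 27.14 mm
Final answer: delta = 27.14 mm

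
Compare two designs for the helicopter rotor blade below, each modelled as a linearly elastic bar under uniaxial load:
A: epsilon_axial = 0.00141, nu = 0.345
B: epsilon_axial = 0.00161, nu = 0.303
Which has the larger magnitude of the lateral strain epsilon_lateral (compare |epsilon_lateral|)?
Model: a linearly elastic bar under uniaxial load, so epsilon_lateral = -nu·epsilon_axial (SI units).
  A: epsilon_lateral = -(0.345 × 0.00141) = -0.0004864
  B: epsilon_lateral = -(0.303 × 0.00161) = -0.0004878
|epsilon_lateral|: A = 0.0004864, B = 0.0004878, so B is larger in magnitude.
Final answer: B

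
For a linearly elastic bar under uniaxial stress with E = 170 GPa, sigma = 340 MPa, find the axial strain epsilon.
Model: a linearly elastic bar under uniaxial stress, so sigma = E·epsilon.
Solve for epsilon: epsilon = sigma / E.
Convert to SI units:
  E = 170 GPa = 1.7 × 10¹¹ Pa
  sigma = 340 MPa = 3.4 × 10⁸ Pa
Substitute:
  epsilon = (3.4 × 10⁸) / (1.7 × 10¹¹)
  epsilon = 0.002
Final answer: epsilon = 0.002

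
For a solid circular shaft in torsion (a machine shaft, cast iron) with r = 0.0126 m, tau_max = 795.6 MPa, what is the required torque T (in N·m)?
Model: a solid circular shaft in torsion, so tau_max = (2·T) / (π·r^3).
Solve for T: T = (π·tau_max·r^3) / 2.
Convert to SI units:
  tau_max = 795.6 MPa = 7.956 × 10⁸ Pa
Substitute:
  T = (π × (7.956 × 10⁸) × 0.0126^3) / 2
  T = 2500 N·m
Final answer: T = 2500 N·m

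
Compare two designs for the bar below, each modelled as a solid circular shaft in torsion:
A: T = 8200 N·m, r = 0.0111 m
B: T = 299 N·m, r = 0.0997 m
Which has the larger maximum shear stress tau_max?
Model: a solid circular shaft in torsion, so tau_max = (2·T) / (π·r^3) (SI units).
  A: tau_max = (2 × 8200) / (π × 0.0111^3) = 3.817 × 10⁹ Pa = 3817 MPa
  B: tau_max = (2 × 299) / (π × 0.0997^3) = 192100 Pa = 0.1921 MPa
3817 MPa > 0.1921 MPa, so A is larger.
Final answer: A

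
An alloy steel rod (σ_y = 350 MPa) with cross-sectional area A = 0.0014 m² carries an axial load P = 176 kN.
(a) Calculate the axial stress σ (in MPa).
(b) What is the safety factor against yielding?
(a) Axial stress σ = P/A. Convert P = 176 kN = 176000 N.
  σ = 176000 / 0.0014 = 1.257 × 10⁸ Pa = 125.7 MPa
(b) Safety factor SF = σ_y/σ = 350 / 125.7 = 2.784
Final answer: (a) σ = 125.7 MPa, (b) SF = 2.784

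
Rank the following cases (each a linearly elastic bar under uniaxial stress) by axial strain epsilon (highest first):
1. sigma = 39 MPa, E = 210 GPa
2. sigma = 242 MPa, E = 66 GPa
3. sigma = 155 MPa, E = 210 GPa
Model: a linearly elastic bar under uniaxial stress, so epsilon = sigma / E (SI units).
  Case 1: epsilon = (3.9 × 10⁷) / (2.1 × 10¹¹) = 0.0001857
  Case 2: epsilon = (2.42 × 10⁸) / (6.6 × 10¹⁰) = 0.003667
  Case 3: epsilon = (1.55 × 10⁸) / (2.1 × 10¹¹) = 0.0007381
Ordering: 0.003667 (case 2) > 0.0007381 (case 3) > 0.0001857 (case 1)
Final answer: 2, 3, 1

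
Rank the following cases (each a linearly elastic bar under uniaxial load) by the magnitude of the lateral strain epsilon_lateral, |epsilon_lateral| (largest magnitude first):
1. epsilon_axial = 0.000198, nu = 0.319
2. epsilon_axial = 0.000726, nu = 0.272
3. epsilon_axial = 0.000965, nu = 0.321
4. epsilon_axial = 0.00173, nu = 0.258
Model: a linearly elastic bar under uniaxial load, so epsilon_lateral = -nu·epsilon_axial (SI units).
  Case 1: epsilon_lateral = -(0.319 × 0.000198) = -6.316 × 10⁻⁵
  Case 2: epsilon_lateral = -(0.272 × 0.000726) = -0.0001975
  Case 3: epsilon_lateral = -(0.321 × 0.000965) = -0.0003098
  Case 4: epsilon_lateral = -(0.258 × 0.00173) = -0.0004463
Ordering by |epsilon_lateral|: 0.0004463 (case 4) > 0.0003098 (case 3) > 0.0001975 (case 2) > 6.316 × 10⁻⁵ (case 1)
Final answer: 4, 3, 2, 1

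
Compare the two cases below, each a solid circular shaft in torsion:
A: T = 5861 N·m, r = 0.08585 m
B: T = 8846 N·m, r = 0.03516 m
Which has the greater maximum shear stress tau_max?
Model: a solid circular shaft in torsion, so tau_max = (2·T) / (π·r^3) (SI units).
  A: tau_max = (2 × 5861) / (π × 0.08585^3) = 5.897 × 10⁶ Pa = 5.897 MPa
  B: tau_max = (2 × 8846) / (π × 0.03516^3) = 1.296 × 10⁸ Pa = 129.6 MPa
129.6 MPa > 5.897 MPa, so B is larger.
Final answer: B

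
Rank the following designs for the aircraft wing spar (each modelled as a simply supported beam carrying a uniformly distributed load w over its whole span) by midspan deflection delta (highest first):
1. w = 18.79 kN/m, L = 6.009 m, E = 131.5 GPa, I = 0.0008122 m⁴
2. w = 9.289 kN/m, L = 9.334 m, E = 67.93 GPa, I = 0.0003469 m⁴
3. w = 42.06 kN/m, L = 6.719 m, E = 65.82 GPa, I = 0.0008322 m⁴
Model: a simply supported beam carrying a uniformly distributed load w over its whole span, so delta = (5·w·L^4) / (384·E·I) (SI units).
  Case 1: delta = (5 × 18790 × 6.009^4) / (384 × (1.315 × 10¹¹) × 0.0008122) = 0.002987 m = 2.987 mm
  Case 2: delta = (5 × 9289 × 9.334^4) / (384 × (6.793 × 10¹⁰) × 0.0003469) = 0.03896 m = 38.96 mm
  Case 3: delta = (5 × 42060 × 6.719^4) / (384 × (6.582 × 10¹⁰) × 0.0008322) = 0.02038 m = 20.38 mm
Ordering: 38.96 mm (case 2) > 20.38 mm (case 3) > 2.987 mm (case 1)
Final answer: 2, 3, 1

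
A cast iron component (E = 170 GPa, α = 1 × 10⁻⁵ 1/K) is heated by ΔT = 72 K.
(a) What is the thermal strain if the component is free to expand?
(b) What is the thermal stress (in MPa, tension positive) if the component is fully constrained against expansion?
(a) Free thermal strain ε_th = α·ΔT = (1 × 10⁻⁵) × 72 = 0.00072
(b) Fully constrained, the expansion is suppressed, so σ = -E·α·ΔT. Convert E = 170 GPa = 1.7 × 10¹¹ Pa.
  σ = -(1.7 × 10¹¹) × (1 × 10⁻⁵) × 72 = -1.224 × 10⁸ Pa = -122.4 MPa (compressive)
Final answer: (a) ε_th = 0.00072, (b) σ = -122.4 MPa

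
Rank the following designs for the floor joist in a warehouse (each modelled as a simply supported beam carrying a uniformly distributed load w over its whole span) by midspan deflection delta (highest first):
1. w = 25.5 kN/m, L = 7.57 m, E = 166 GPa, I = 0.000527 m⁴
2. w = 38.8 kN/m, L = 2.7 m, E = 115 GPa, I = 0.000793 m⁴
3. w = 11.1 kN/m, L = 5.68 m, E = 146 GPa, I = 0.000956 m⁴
Model: a simply supported beam carrying a uniformly distributed load w over its whole span, so delta = (5·w·L^4) / (384·E·I) (SI units).
  Case 1: delta = (5 × 25500 × 7.57^4) / (384 × (1.66 × 10¹¹) × 0.000527) = 0.01246 m = 12.46 mm
  Case 2: delta = (5 × 38800 × 2.7^4) / (384 × (1.15 × 10¹¹) × 0.000793) = 0.0002944 m = 0.2944 mm
  Case 3: delta = (5 × 11100 × 5.68^4) / (384 × (1.46 × 10¹¹) × 0.000956) = 0.001078 m = 1.078 mm
Ordering: 12.46 mm (case 1) > 1.078 mm (case 3) > 0.2944 mm (case 2)
Final answer: 1, 3, 2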